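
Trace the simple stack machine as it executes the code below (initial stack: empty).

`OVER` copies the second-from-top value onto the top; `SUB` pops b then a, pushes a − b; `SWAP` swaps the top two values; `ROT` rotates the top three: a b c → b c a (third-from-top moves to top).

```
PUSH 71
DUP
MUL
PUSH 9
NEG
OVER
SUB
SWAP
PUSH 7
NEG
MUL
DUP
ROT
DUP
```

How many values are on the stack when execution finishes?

PUSH 71 : [71]
DUP     : [71, 71]
MUL     : [5041]
PUSH 9  : [5041, 9]
NEG     : [5041, -9]
OVER    : [5041, -9, 5041]
SUB     : [5041, -5050]
SWAP    : [-5050, 5041]
PUSH 7  : [-5050, 5041, 7]
NEG     : [-5050, 5041, -7]
MUL     : [-5050, -35287]
DUP     : [-5050, -35287, -35287]
ROT     : [-35287, -35287, -5050]
DUP     : [-35287, -35287, -5050, -5050]

4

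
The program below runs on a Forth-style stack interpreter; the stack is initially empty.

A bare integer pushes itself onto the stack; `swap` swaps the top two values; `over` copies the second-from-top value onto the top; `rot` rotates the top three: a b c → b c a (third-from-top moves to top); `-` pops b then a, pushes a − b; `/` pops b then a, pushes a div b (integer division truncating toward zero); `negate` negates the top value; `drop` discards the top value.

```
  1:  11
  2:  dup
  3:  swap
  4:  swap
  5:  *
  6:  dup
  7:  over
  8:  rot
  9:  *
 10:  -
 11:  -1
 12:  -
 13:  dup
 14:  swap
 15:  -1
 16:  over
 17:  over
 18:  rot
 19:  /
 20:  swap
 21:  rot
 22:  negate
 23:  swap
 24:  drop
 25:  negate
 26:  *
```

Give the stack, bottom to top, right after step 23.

11     → 11
dup    → 11 11
swap   → 11 11
swap   → 11 11
*      → 121
dup    → 121 121
over   → 121 121 121
rot    → 121 121 121
*      → 121 14641
-      → -14520
-1     → -14520 -1
-      → -14519
dup    → -14519 -14519
swap   → -14519 -14519
-1     → -14519 -14519 -1
over   → -14519 -14519 -1 -14519
over   → -14519 -14519 -1 -14519 -1
rot    → -14519 -14519 -14519 -1 -1
/      → -14519 -14519 -14519 1
swap   → -14519 -14519 1 -14519
rot    → -14519 1 -14519 -14519
negate → -14519 1 -14519 14519
swap   → -14519 1 14519 -14519

[-14519, 1, 14519, -14519]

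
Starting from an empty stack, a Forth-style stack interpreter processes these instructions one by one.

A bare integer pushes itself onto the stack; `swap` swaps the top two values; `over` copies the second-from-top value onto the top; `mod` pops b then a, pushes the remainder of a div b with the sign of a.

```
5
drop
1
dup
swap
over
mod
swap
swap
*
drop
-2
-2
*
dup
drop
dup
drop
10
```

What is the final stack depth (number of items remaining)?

5    → 5
drop → (empty)
1    → 1
dup  → 1 1
swap → 1 1
over → 1 1 1
mod  → 1 0
swap → 0 1
swap → 1 0
*    → 0
drop → (empty)
-2   → -2
-2   → -2 -2
*    → 4
dup  → 4 4
drop → 4
dup  → 4 4
drop → 4
10   → 4 10

2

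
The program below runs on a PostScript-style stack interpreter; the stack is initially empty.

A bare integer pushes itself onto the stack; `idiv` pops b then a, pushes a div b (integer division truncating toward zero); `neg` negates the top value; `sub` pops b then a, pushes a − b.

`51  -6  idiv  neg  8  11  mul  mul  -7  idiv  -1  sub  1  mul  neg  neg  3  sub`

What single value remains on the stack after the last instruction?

51    [51]
-6    [51, -6]
idiv  [-8]
neg   [8]
8     [8, 8]
11    [8, 8, 11]
mul   [8, 88]
mul   [704]
-7    [704, -7]
idiv  [-100]
-1    [-100, -1]
sub   [-99]
1     [-99, 1]
mul   [-99]
neg   [99]
neg   [-99]
3     [-99, 3]
sub   [-102]

-102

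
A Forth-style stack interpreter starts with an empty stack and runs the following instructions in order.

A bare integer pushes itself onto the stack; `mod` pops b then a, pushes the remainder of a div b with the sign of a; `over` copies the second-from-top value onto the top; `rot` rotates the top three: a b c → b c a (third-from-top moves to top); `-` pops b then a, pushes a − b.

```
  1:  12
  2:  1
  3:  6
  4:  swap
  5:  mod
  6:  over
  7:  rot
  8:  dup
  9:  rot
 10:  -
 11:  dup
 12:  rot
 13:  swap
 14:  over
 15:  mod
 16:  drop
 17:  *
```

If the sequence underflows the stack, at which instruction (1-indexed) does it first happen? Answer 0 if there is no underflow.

12   -> 12
1    -> 12 1
6    -> 12 1 6
swap -> 12 6 1
mod  -> 12 0
over -> 12 0 12
rot  -> 0 12 12
dup  -> 0 12 12 12
rot  -> 0 12 12 12
-    -> 0 12 0
dup  -> 0 12 0 0
rot  -> 0 0 0 12
swap -> 0 0 12 0
over -> 0 0 12 0 12
mod  -> 0 0 12 0
drop -> 0 0 12
*    -> 0 0

0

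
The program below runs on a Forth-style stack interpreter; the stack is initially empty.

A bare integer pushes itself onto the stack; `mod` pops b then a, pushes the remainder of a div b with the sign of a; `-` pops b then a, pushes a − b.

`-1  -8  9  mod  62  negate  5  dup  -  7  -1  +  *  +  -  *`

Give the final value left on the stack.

-54

-1     -> [-1]
-8     -> [-1, -8]
9      -> [-1, -8, 9]
mod    -> [-1, -8]
62     -> [-1, -8, 62]
negate -> [-1, -8, -62]
5      -> [-1, -8, -62, 5]
dup    -> [-1, -8, -62, 5, 5]
-      -> [-1, -8, -62, 0]
7      -> [-1, -8, -62, 0, 7]
-1     -> [-1, -8, -62, 0, 7, -1]
+      -> [-1, -8, -62, 0, 6]
*      -> [-1, -8, -62, 0]
+      -> [-1, -8, -62]
-      -> [-1, 54]
*      -> [-54]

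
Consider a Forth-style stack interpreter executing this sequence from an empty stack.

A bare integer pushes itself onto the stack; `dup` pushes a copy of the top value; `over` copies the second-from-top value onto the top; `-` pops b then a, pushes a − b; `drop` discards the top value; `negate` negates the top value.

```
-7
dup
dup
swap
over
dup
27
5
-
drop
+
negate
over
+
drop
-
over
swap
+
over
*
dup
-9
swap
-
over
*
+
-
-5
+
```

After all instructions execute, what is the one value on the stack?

2781

-7     : -7
dup    : -7 -7
dup    : -7 -7 -7
swap   : -7 -7 -7
over   : -7 -7 -7 -7
dup    : -7 -7 -7 -7 -7
27     : -7 -7 -7 -7 -7 27
5      : -7 -7 -7 -7 -7 27 5
-      : -7 -7 -7 -7 -7 22
drop   : -7 -7 -7 -7 -7
+      : -7 -7 -7 -14
negate : -7 -7 -7 14
over   : -7 -7 -7 14 -7
+      : -7 -7 -7 7
drop   : -7 -7 -7
-      : -7 0
over   : -7 0 -7
swap   : -7 -7 0
+      : -7 -7
over   : -7 -7 -7
*      : -7 49
dup    : -7 49 49
-9     : -7 49 49 -9
swap   : -7 49 -9 49
-      : -7 49 -58
over   : -7 49 -58 49
*      : -7 49 -2842
+      : -7 -2793
-      : 2786
-5     : 2786 -5
+      : 2781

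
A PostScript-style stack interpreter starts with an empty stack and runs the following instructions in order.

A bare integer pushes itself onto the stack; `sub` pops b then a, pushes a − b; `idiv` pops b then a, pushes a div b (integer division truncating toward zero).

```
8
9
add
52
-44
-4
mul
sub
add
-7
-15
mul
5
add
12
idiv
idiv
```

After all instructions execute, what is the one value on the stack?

8    : [8]
9    : [8, 9]
add  : [17]
52   : [17, 52]
-44  : [17, 52, -44]
-4   : [17, 52, -44, -4]
mul  : [17, 52, 176]
sub  : [17, -124]
add  : [-107]
-7   : [-107, -7]
-15  : [-107, -7, -15]
mul  : [-107, 105]
5    : [-107, 105, 5]
add  : [-107, 110]
12   : [-107, 110, 12]
idiv : [-107, 9]
idiv : [-11]

-11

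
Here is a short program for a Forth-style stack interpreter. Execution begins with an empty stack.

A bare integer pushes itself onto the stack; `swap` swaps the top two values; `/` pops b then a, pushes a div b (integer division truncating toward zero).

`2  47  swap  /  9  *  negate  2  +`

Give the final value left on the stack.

2      -> [2]
47     -> [2, 47]
swap   -> [47, 2]
/      -> [23]
9      -> [23, 9]
*      -> [207]
negate -> [-207]
2      -> [-207, 2]
+      -> [-205]

-205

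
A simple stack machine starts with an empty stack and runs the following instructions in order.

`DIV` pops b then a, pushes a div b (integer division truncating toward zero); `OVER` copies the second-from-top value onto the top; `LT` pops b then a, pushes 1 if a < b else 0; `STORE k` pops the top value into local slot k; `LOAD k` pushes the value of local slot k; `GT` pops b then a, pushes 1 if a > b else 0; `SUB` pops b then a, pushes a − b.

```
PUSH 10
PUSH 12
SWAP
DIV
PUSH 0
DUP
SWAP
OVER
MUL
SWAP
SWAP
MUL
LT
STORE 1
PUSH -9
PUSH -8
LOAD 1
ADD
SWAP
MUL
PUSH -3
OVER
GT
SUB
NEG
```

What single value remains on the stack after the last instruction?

PUSH 10 -> 10
PUSH 12 -> 10 12
SWAP    -> 12 10
DIV     -> 1
PUSH 0  -> 1 0
DUP     -> 1 0 0
SWAP    -> 1 0 0
OVER    -> 1 0 0 0
MUL     -> 1 0 0
SWAP    -> 1 0 0
SWAP    -> 1 0 0
MUL     -> 1 0
LT      -> 0
STORE 1 -> (empty)
PUSH -9 -> -9
PUSH -8 -> -9 -8
LOAD 1  -> -9 -8 0
ADD     -> -9 -8
SWAP    -> -8 -9
MUL     -> 72
PUSH -3 -> 72 -3
OVER    -> 72 -3 72
GT      -> 72 0
SUB     -> 72
NEG     -> -72

-72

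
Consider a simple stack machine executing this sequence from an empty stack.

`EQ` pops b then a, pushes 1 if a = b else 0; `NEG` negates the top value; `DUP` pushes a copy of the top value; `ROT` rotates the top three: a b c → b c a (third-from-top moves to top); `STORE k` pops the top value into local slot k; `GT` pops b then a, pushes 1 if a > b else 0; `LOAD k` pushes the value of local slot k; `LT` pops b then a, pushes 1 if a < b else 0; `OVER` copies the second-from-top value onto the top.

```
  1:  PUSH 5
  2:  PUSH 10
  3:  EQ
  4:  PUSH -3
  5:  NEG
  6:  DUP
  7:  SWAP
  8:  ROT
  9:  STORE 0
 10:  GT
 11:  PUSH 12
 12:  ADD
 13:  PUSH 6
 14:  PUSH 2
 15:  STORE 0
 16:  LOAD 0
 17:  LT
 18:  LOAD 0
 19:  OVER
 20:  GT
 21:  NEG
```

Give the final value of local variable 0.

PUSH 5  -> [5]
PUSH 10 -> [5, 10]
EQ      -> [0]
PUSH -3 -> [0, -3]
NEG     -> [0, 3]
DUP     -> [0, 3, 3]
SWAP    -> [0, 3, 3]
ROT     -> [3, 3, 0]
STORE 0 -> [3, 3]
GT      -> [0]
PUSH 12 -> [0, 12]
ADD     -> [12]
PUSH 6  -> [12, 6]
PUSH 2  -> [12, 6, 2]
STORE 0 -> [12, 6]
LOAD 0  -> [12, 6, 2]
LT      -> [12, 0]
LOAD 0  -> [12, 0, 2]
OVER    -> [12, 0, 2, 0]
GT      -> [12, 0, 1]
NEG     -> [12, 0, -1]

2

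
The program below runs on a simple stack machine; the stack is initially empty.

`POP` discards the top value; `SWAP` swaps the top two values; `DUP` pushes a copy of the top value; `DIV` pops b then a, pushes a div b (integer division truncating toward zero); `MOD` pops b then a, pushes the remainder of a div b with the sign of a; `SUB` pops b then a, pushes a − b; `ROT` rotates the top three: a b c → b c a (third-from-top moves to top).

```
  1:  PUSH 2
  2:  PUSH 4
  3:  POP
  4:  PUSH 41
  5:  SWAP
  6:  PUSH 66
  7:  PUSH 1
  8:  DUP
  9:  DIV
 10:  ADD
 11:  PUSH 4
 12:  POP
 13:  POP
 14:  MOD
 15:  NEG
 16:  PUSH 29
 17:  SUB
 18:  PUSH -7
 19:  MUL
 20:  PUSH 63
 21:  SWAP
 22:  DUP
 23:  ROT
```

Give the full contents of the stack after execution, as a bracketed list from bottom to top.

[210, 210, 63]

PUSH 2  -> 2
PUSH 4  -> 2 4
POP     -> 2
PUSH 41 -> 2 41
SWAP    -> 41 2
PUSH 66 -> 41 2 66
PUSH 1  -> 41 2 66 1
DUP     -> 41 2 66 1 1
DIV     -> 41 2 66 1
ADD     -> 41 2 67
PUSH 4  -> 41 2 67 4
POP     -> 41 2 67
POP     -> 41 2
MOD     -> 1
NEG     -> -1
PUSH 29 -> -1 29
SUB     -> -30
PUSH -7 -> -30 -7
MUL     -> 210
PUSH 63 -> 210 63
SWAP    -> 63 210
DUP     -> 63 210 210
ROT     -> 210 210 63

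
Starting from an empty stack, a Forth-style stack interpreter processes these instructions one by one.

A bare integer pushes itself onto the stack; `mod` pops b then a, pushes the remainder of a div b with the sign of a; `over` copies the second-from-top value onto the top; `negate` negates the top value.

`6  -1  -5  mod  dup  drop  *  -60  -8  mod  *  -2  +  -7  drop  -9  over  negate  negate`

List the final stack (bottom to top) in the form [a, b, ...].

[22, -9, 22]

6      : [6]
-1     : [6, -1]
-5     : [6, -1, -5]
mod    : [6, -1]
dup    : [6, -1, -1]
drop   : [6, -1]
*      : [-6]
-60    : [-6, -60]
-8     : [-6, -60, -8]
mod    : [-6, -4]
*      : [24]
-2     : [24, -2]
+      : [22]
-7     : [22, -7]
drop   : [22]
-9     : [22, -9]
over   : [22, -9, 22]
negate : [22, -9, -22]
negate : [22, -9, 22]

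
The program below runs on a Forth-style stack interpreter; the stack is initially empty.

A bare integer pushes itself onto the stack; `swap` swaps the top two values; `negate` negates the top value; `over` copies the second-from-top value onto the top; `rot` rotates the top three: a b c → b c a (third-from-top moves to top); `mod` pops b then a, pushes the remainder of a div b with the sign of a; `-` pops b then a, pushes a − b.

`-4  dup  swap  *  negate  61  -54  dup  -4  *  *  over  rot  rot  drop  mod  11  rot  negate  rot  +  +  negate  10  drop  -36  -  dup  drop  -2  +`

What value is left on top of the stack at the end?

-4      -4
dup     -4 -4
swap    -4 -4
*       16
negate  -16
61      -16 61
-54     -16 61 -54
dup     -16 61 -54 -54
-4      -16 61 -54 -54 -4
*       -16 61 -54 216
*       -16 61 -11664
over    -16 61 -11664 61
rot     -16 -11664 61 61
rot     -16 61 61 -11664
drop    -16 61 61
mod     -16 0
11      -16 0 11
rot     0 11 -16
negate  0 11 16
rot     11 16 0
+       11 16
+       27
negate  -27
10      -27 10
drop    -27
-36     -27 -36
-       9
dup     9 9
drop    9
-2      9 -2
+       7

7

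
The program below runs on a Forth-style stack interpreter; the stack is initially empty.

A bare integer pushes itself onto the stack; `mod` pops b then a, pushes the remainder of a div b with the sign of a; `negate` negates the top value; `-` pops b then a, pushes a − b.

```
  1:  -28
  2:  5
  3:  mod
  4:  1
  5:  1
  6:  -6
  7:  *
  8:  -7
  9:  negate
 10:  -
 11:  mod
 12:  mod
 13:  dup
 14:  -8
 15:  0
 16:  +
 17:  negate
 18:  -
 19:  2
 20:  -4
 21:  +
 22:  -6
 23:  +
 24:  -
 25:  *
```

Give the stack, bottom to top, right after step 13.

-28    : -28
5      : -28 5
mod    : -3
1      : -3 1
1      : -3 1 1
-6     : -3 1 1 -6
*      : -3 1 -6
-7     : -3 1 -6 -7
negate : -3 1 -6 7
-      : -3 1 -13
mod    : -3 1
mod    : 0
dup    : 0 0

[0, 0]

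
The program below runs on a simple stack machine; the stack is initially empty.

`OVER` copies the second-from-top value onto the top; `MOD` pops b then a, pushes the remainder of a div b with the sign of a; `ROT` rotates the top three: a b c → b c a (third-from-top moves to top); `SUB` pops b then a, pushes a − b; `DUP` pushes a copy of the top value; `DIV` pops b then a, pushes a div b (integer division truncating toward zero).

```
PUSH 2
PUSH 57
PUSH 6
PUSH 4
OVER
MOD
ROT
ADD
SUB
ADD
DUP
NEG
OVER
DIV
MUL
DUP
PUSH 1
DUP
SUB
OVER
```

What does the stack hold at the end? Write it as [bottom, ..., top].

PUSH 2  → 2
PUSH 57 → 2 57
PUSH 6  → 2 57 6
PUSH 4  → 2 57 6 4
OVER    → 2 57 6 4 6
MOD     → 2 57 6 4
ROT     → 2 6 4 57
ADD     → 2 6 61
SUB     → 2 -55
ADD     → -53
DUP     → -53 -53
NEG     → -53 53
OVER    → -53 53 -53
DIV     → -53 -1
MUL     → 53
DUP     → 53 53
PUSH 1  → 53 53 1
DUP     → 53 53 1 1
SUB     → 53 53 0
OVER    → 53 53 0 53

[53, 53, 0, 53]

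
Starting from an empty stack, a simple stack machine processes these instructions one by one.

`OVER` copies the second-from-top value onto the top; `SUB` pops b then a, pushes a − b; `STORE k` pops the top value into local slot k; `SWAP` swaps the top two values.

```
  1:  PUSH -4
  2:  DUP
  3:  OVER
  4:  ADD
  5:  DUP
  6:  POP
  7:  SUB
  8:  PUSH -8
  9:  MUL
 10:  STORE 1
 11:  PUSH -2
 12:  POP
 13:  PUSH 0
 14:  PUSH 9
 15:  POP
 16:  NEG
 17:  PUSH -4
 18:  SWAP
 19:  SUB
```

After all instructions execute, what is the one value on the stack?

PUSH -4 → -4
DUP     → -4 -4
OVER    → -4 -4 -4
ADD     → -4 -8
DUP     → -4 -8 -8
POP     → -4 -8
SUB     → 4
PUSH -8 → 4 -8
MUL     → -32
STORE 1 → (empty)
PUSH -2 → -2
POP     → (empty)
PUSH 0  → 0
PUSH 9  → 0 9
POP     → 0
NEG     → 0
PUSH -4 → 0 -4
SWAP    → -4 0
SUB     → -4

-4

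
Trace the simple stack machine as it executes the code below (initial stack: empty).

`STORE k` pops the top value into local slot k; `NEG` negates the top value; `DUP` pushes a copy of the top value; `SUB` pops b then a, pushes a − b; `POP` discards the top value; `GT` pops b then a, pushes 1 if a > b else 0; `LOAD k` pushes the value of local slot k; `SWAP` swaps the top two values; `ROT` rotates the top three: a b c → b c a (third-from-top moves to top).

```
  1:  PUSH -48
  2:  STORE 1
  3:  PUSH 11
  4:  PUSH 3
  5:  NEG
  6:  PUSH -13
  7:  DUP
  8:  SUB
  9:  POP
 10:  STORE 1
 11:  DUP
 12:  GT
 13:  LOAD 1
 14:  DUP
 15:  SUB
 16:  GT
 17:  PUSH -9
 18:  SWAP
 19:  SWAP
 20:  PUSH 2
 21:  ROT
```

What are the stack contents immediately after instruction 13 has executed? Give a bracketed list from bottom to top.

[0, -3]

PUSH -48 : [-48]
STORE 1  : []
PUSH 11  : [11]
PUSH 3   : [11, 3]
NEG      : [11, -3]
PUSH -13 : [11, -3, -13]
DUP      : [11, -3, -13, -13]
SUB      : [11, -3, 0]
POP      : [11, -3]
STORE 1  : [11]
DUP      : [11, 11]
GT       : [0]
LOAD 1   : [0, -3]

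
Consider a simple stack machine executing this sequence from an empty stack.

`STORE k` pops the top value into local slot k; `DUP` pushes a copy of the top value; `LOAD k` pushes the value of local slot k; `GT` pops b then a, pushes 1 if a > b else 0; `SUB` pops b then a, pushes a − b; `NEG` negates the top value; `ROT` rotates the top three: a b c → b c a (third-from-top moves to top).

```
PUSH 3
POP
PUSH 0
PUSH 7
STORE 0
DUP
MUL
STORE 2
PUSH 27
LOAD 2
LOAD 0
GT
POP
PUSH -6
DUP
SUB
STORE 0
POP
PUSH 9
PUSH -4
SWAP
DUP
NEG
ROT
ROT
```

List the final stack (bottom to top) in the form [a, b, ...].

PUSH 3  -> 3
POP     -> (empty)
PUSH 0  -> 0
PUSH 7  -> 0 7
STORE 0 -> 0
DUP     -> 0 0
MUL     -> 0
STORE 2 -> (empty)
PUSH 27 -> 27
LOAD 2  -> 27 0
LOAD 0  -> 27 0 7
GT      -> 27 0
POP     -> 27
PUSH -6 -> 27 -6
DUP     -> 27 -6 -6
SUB     -> 27 0
STORE 0 -> 27
POP     -> (empty)
PUSH 9  -> 9
PUSH -4 -> 9 -4
SWAP    -> -4 9
DUP     -> -4 9 9
NEG     -> -4 9 -9
ROT     -> 9 -9 -4
ROT     -> -9 -4 9

[-9, -4, 9]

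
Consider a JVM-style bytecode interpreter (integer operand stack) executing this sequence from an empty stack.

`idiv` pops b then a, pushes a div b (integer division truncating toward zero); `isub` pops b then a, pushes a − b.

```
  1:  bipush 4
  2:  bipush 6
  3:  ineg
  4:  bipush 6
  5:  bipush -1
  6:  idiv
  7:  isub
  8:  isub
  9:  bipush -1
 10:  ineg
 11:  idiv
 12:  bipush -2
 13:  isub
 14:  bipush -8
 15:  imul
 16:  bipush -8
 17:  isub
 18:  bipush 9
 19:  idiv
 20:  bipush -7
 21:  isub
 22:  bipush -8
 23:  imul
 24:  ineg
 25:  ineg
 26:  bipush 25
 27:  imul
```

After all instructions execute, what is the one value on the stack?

-600

bipush 4  : 4
bipush 6  : 4 6
ineg      : 4 -6
bipush 6  : 4 -6 6
bipush -1 : 4 -6 6 -1
idiv      : 4 -6 -6
isub      : 4 0
isub      : 4
bipush -1 : 4 -1
ineg      : 4 1
idiv      : 4
bipush -2 : 4 -2
isub      : 6
bipush -8 : 6 -8
imul      : -48
bipush -8 : -48 -8
isub      : -40
bipush 9  : -40 9
idiv      : -4
bipush -7 : -4 -7
isub      : 3
bipush -8 : 3 -8
imul      : -24
ineg      : 24
ineg      : -24
bipush 25 : -24 25
imul      : -600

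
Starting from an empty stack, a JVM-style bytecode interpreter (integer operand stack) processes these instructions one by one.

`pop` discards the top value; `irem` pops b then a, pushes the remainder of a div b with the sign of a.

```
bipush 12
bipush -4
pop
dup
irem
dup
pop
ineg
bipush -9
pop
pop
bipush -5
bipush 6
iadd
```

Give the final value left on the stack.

1

bipush 12 → 12
bipush -4 → 12 -4
pop       → 12
dup       → 12 12
irem      → 0
dup       → 0 0
pop       → 0
ineg      → 0
bipush -9 → 0 -9
pop       → 0
pop       → (empty)
bipush -5 → -5
bipush 6  → -5 6
iadd      → 1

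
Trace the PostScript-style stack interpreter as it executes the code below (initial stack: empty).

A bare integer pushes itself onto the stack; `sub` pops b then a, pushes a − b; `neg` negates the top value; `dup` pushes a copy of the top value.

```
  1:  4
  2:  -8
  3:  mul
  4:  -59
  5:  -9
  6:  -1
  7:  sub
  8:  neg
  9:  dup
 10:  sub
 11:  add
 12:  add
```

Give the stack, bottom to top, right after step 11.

4    [4]
-8   [4, -8]
mul  [-32]
-59  [-32, -59]
-9   [-32, -59, -9]
-1   [-32, -59, -9, -1]
sub  [-32, -59, -8]
neg  [-32, -59, 8]
dup  [-32, -59, 8, 8]
sub  [-32, -59, 0]
add  [-32, -59]

[-32, -59]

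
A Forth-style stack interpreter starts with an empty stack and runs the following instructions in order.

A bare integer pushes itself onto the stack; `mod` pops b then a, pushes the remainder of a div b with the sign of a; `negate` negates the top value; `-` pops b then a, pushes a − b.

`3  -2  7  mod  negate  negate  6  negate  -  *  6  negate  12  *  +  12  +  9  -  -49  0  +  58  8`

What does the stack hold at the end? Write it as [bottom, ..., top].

[-57, -49, 58, 8]

3      -> [3]
-2     -> [3, -2]
7      -> [3, -2, 7]
mod    -> [3, -2]
negate -> [3, 2]
negate -> [3, -2]
6      -> [3, -2, 6]
negate -> [3, -2, -6]
-      -> [3, 4]
*      -> [12]
6      -> [12, 6]
negate -> [12, -6]
12     -> [12, -6, 12]
*      -> [12, -72]
+      -> [-60]
12     -> [-60, 12]
+      -> [-48]
9      -> [-48, 9]
-      -> [-57]
-49    -> [-57, -49]
0      -> [-57, -49, 0]
+      -> [-57, -49]
58     -> [-57, -49, 58]
8      -> [-57, -49, 58, 8]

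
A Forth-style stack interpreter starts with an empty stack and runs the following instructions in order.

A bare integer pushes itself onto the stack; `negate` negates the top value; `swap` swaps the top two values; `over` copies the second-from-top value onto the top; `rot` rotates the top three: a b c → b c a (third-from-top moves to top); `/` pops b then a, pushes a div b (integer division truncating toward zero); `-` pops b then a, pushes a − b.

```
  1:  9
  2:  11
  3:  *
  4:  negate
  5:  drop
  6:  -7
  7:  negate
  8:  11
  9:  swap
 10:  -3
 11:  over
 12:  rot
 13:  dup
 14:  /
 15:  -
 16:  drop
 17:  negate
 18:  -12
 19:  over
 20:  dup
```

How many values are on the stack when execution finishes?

5

9      → [9]
11     → [9, 11]
*      → [99]
negate → [-99]
drop   → []
-7     → [-7]
negate → [7]
11     → [7, 11]
swap   → [11, 7]
-3     → [11, 7, -3]
over   → [11, 7, -3, 7]
rot    → [11, -3, 7, 7]
dup    → [11, -3, 7, 7, 7]
/      → [11, -3, 7, 1]
-      → [11, -3, 6]
drop   → [11, -3]
negate → [11, 3]
-12    → [11, 3, -12]
over   → [11, 3, -12, 3]
dup    → [11, 3, -12, 3, 3]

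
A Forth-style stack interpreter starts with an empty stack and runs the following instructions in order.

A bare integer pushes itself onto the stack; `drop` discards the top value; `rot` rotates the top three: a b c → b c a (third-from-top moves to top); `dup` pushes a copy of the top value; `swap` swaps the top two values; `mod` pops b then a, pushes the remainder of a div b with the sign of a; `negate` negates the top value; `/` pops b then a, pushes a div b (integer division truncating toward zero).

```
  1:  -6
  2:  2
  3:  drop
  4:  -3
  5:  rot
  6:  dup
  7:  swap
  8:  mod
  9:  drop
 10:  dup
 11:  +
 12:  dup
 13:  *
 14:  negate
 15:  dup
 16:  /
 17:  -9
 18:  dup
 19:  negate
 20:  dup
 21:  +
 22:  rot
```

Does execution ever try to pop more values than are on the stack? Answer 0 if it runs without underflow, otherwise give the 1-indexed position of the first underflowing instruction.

5

-6   -> -6
2    -> -6 2
drop -> -6
-3   -> -6 -3
rot  — needs 3 operands, stack has 2 → underflow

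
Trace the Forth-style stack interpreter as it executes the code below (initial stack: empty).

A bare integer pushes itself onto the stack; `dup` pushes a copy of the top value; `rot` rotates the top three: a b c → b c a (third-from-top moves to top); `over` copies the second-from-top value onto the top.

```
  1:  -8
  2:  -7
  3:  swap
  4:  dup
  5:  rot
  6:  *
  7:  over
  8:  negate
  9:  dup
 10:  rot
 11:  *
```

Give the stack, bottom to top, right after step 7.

-8    -8
-7    -8 -7
swap  -7 -8
dup   -7 -8 -8
rot   -8 -8 -7
*     -8 56
over  -8 56 -8

[-8, 56, -8]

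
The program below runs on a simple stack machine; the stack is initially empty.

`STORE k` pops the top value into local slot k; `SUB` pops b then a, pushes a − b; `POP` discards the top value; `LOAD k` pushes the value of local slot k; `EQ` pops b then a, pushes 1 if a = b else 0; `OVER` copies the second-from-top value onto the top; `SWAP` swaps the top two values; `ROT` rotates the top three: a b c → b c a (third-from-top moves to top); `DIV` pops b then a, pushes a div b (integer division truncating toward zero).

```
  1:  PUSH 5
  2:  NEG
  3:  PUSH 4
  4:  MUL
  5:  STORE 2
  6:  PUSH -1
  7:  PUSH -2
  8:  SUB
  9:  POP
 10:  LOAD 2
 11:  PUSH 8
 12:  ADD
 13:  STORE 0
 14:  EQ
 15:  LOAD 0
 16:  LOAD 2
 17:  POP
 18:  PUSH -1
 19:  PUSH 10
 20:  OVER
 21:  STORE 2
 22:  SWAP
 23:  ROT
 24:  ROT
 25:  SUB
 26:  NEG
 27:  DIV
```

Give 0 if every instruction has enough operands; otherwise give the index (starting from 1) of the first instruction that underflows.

14

PUSH 5   5
NEG      -5
PUSH 4   -5 4
MUL      -20
STORE 2  (empty)
PUSH -1  -1
PUSH -2  -1 -2
SUB      1
POP      (empty)
LOAD 2   -20
PUSH 8   -20 8
ADD      -12
STORE 0  (empty)
EQ  — needs 2 operands, stack has 0 → underflow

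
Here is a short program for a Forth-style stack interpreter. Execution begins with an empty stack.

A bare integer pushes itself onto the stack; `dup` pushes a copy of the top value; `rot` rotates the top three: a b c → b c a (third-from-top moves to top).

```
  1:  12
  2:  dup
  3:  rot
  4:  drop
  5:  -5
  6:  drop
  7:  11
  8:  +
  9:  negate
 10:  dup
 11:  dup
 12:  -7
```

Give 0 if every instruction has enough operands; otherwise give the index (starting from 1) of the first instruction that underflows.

3

12  -> [12]
dup -> [12, 12]
rot  — needs 3 operands, stack has 2 → underflow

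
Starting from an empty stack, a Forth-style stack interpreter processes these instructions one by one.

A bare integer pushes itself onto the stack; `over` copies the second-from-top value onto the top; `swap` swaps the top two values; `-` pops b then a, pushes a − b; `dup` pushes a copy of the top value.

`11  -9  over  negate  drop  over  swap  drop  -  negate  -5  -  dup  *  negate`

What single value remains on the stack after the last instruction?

11     → 11
-9     → 11 -9
over   → 11 -9 11
negate → 11 -9 -11
drop   → 11 -9
over   → 11 -9 11
swap   → 11 11 -9
drop   → 11 11
-      → 0
negate → 0
-5     → 0 -5
-      → 5
dup    → 5 5
*      → 25
negate → -25

-25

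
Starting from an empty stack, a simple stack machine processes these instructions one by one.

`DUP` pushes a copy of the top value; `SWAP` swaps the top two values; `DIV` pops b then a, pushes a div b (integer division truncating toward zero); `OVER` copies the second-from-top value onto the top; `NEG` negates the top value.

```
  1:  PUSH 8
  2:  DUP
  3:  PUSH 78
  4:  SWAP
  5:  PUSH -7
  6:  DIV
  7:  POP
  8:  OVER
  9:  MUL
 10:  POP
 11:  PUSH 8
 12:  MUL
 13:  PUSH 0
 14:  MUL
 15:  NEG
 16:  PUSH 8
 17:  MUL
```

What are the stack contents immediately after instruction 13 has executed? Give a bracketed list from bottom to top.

PUSH 8  : [8]
DUP     : [8, 8]
PUSH 78 : [8, 8, 78]
SWAP    : [8, 78, 8]
PUSH -7 : [8, 78, 8, -7]
DIV     : [8, 78, -1]
POP     : [8, 78]
OVER    : [8, 78, 8]
MUL     : [8, 624]
POP     : [8]
PUSH 8  : [8, 8]
MUL     : [64]
PUSH 0  : [64, 0]

[64, 0]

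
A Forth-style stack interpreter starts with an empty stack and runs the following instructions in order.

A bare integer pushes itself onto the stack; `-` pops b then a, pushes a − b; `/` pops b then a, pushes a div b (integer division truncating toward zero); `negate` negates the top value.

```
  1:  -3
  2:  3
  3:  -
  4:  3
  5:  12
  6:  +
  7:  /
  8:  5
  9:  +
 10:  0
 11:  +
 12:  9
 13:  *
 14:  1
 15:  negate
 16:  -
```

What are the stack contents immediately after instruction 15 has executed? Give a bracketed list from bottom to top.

-3     -> -3
3      -> -3 3
-      -> -6
3      -> -6 3
12     -> -6 3 12
+      -> -6 15
/      -> 0
5      -> 0 5
+      -> 5
0      -> 5 0
+      -> 5
9      -> 5 9
*      -> 45
1      -> 45 1
negate -> 45 -1

[45, -1]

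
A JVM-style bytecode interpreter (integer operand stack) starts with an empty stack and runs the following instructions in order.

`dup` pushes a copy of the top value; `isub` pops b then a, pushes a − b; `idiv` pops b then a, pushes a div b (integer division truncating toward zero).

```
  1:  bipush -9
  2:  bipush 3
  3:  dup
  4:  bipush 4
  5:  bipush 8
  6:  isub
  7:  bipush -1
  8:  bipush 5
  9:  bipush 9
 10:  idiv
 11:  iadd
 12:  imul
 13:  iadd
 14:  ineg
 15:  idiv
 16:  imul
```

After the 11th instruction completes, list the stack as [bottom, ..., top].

bipush -9  -9
bipush 3   -9 3
dup        -9 3 3
bipush 4   -9 3 3 4
bipush 8   -9 3 3 4 8
isub       -9 3 3 -4
bipush -1  -9 3 3 -4 -1
bipush 5   -9 3 3 -4 -1 5
bipush 9   -9 3 3 -4 -1 5 9
idiv       -9 3 3 -4 -1 0
iadd       -9 3 3 -4 -1

[-9, 3, 3, -4, -1]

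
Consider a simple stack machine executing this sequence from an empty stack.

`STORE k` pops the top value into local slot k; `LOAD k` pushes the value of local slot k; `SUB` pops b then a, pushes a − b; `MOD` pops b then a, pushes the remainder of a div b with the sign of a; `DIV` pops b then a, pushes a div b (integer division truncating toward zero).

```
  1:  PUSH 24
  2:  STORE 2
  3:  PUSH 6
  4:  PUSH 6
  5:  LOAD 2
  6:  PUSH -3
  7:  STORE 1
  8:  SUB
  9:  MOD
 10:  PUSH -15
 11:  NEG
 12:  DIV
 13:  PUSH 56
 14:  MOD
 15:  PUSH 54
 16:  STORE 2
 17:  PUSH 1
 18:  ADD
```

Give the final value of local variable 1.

PUSH 24  → [24]
STORE 2  → []
PUSH 6   → [6]
PUSH 6   → [6, 6]
LOAD 2   → [6, 6, 24]
PUSH -3  → [6, 6, 24, -3]
STORE 1  → [6, 6, 24]
SUB      → [6, -18]
MOD      → [6]
PUSH -15 → [6, -15]
NEG      → [6, 15]
DIV      → [0]
PUSH 56  → [0, 56]
MOD      → [0]
PUSH 54  → [0, 54]
STORE 2  → [0]
PUSH 1   → [0, 1]
ADD      → [1]

-3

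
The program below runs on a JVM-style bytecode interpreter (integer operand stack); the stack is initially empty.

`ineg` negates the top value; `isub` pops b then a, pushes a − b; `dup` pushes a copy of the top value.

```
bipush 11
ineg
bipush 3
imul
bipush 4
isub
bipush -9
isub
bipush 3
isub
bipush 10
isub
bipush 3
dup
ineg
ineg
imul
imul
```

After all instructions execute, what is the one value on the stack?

-369

bipush 11  [11]
ineg       [-11]
bipush 3   [-11, 3]
imul       [-33]
bipush 4   [-33, 4]
isub       [-37]
bipush -9  [-37, -9]
isub       [-28]
bipush 3   [-28, 3]
isub       [-31]
bipush 10  [-31, 10]
isub       [-41]
bipush 3   [-41, 3]
dup        [-41, 3, 3]
ineg       [-41, 3, -3]
ineg       [-41, 3, 3]
imul       [-41, 9]
imul       [-369]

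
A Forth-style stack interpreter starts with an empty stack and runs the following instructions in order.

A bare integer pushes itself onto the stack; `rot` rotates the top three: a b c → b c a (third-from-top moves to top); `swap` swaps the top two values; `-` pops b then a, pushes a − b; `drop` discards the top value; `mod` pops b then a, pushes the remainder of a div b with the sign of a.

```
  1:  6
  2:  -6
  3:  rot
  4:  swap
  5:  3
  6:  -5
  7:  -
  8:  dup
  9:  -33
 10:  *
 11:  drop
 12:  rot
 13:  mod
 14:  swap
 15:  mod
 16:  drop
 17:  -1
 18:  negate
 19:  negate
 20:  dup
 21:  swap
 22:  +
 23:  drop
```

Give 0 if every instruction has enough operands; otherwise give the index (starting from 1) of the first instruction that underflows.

6   6
-6  6 -6
rot  — needs 3 operands, stack has 2 → underflow

3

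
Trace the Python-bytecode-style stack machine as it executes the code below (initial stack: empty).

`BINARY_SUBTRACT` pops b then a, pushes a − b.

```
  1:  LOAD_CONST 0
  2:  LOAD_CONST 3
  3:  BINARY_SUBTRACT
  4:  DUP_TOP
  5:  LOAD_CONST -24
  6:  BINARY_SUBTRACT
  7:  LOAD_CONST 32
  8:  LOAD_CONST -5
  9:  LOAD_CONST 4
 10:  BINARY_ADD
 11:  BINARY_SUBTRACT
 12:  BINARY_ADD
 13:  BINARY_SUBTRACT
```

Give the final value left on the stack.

-57

LOAD_CONST 0    → [0]
LOAD_CONST 3    → [0, 3]
BINARY_SUBTRACT → [-3]
DUP_TOP         → [-3, -3]
LOAD_CONST -24  → [-3, -3, -24]
BINARY_SUBTRACT → [-3, 21]
LOAD_CONST 32   → [-3, 21, 32]
LOAD_CONST -5   → [-3, 21, 32, -5]
LOAD_CONST 4    → [-3, 21, 32, -5, 4]
BINARY_ADD      → [-3, 21, 32, -1]
BINARY_SUBTRACT → [-3, 21, 33]
BINARY_ADD      → [-3, 54]
BINARY_SUBTRACT → [-57]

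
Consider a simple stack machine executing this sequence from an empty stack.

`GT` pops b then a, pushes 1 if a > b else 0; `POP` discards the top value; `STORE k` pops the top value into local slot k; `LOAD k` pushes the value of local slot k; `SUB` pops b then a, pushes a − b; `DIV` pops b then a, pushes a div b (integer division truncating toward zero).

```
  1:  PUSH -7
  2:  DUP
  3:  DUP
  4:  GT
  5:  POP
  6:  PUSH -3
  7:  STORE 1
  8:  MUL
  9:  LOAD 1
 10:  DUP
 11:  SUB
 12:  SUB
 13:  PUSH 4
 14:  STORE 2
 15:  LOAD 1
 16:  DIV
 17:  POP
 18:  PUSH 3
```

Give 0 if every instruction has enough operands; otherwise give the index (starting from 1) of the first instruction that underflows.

8

PUSH -7 -> -7
DUP     -> -7 -7
DUP     -> -7 -7 -7
GT      -> -7 0
POP     -> -7
PUSH -3 -> -7 -3
STORE 1 -> -7
MUL  — needs 2 operands, stack has 1 → underflow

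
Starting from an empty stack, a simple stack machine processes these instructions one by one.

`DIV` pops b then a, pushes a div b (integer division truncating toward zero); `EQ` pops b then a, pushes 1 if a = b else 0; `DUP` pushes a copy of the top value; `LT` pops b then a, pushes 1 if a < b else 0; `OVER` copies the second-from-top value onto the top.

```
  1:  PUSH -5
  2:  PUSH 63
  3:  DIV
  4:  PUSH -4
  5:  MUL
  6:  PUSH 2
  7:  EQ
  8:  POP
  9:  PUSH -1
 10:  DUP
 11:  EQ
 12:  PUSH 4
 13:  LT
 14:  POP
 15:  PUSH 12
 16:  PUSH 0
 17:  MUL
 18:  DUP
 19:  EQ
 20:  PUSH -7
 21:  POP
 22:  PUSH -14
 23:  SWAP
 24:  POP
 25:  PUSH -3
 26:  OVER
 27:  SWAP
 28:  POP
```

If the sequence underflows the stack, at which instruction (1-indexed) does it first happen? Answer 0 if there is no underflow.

PUSH -5  → -5
PUSH 63  → -5 63
DIV      → 0
PUSH -4  → 0 -4
MUL      → 0
PUSH 2   → 0 2
EQ       → 0
POP      → (empty)
PUSH -1  → -1
DUP      → -1 -1
EQ       → 1
PUSH 4   → 1 4
LT       → 1
POP      → (empty)
PUSH 12  → 12
PUSH 0   → 12 0
MUL      → 0
DUP      → 0 0
EQ       → 1
PUSH -7  → 1 -7
POP      → 1
PUSH -14 → 1 -14
SWAP     → -14 1
POP      → -14
PUSH -3  → -14 -3
OVER     → -14 -3 -14
SWAP     → -14 -14 -3
POP      → -14 -14

0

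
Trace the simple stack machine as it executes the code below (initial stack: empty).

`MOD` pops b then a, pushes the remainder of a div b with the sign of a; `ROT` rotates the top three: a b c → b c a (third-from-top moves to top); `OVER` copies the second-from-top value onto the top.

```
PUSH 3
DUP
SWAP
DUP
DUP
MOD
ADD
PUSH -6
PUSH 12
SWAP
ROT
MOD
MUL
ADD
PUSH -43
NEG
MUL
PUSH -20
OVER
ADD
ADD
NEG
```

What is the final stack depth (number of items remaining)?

PUSH 3    [3]
DUP       [3, 3]
SWAP      [3, 3]
DUP       [3, 3, 3]
DUP       [3, 3, 3, 3]
MOD       [3, 3, 0]
ADD       [3, 3]
PUSH -6   [3, 3, -6]
PUSH 12   [3, 3, -6, 12]
SWAP      [3, 3, 12, -6]
ROT       [3, 12, -6, 3]
MOD       [3, 12, 0]
MUL       [3, 0]
ADD       [3]
PUSH -43  [3, -43]
NEG       [3, 43]
MUL       [129]
PUSH -20  [129, -20]
OVER      [129, -20, 129]
ADD       [129, 109]
ADD       [238]
NEG       [-238]

1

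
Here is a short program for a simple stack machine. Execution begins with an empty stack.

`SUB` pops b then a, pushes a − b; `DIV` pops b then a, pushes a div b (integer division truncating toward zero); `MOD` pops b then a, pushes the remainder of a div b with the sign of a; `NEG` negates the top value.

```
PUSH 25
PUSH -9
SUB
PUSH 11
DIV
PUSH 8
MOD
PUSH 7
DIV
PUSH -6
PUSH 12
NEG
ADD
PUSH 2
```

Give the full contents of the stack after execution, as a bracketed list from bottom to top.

PUSH 25 -> 25
PUSH -9 -> 25 -9
SUB     -> 34
PUSH 11 -> 34 11
DIV     -> 3
PUSH 8  -> 3 8
MOD     -> 3
PUSH 7  -> 3 7
DIV     -> 0
PUSH -6 -> 0 -6
PUSH 12 -> 0 -6 12
NEG     -> 0 -6 -12
ADD     -> 0 -18
PUSH 2  -> 0 -18 2

[0, -18, 2]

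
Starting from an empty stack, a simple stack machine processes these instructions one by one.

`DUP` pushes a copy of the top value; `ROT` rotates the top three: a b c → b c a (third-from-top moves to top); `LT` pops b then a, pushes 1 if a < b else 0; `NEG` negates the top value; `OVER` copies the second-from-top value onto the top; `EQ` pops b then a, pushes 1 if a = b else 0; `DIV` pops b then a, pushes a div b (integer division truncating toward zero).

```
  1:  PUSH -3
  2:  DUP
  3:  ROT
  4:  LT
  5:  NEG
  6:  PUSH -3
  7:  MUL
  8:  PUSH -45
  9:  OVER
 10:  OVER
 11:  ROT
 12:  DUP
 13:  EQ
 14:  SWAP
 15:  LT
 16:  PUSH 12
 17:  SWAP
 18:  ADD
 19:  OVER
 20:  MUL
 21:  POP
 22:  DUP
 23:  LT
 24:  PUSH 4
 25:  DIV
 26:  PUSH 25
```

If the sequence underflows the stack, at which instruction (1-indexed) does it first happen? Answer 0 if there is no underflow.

PUSH -3  -3
DUP      -3 -3
ROT  — needs 3 operands, stack has 2 → underflow

3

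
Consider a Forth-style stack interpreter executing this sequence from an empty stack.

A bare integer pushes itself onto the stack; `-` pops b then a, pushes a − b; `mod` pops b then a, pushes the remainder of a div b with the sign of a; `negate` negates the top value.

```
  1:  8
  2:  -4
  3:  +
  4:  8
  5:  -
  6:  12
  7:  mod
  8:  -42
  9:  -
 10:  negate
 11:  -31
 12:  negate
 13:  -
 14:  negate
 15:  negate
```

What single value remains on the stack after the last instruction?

-69

8      -> [8]
-4     -> [8, -4]
+      -> [4]
8      -> [4, 8]
-      -> [-4]
12     -> [-4, 12]
mod    -> [-4]
-42    -> [-4, -42]
-      -> [38]
negate -> [-38]
-31    -> [-38, -31]
negate -> [-38, 31]
-      -> [-69]
negate -> [69]
negate -> [-69]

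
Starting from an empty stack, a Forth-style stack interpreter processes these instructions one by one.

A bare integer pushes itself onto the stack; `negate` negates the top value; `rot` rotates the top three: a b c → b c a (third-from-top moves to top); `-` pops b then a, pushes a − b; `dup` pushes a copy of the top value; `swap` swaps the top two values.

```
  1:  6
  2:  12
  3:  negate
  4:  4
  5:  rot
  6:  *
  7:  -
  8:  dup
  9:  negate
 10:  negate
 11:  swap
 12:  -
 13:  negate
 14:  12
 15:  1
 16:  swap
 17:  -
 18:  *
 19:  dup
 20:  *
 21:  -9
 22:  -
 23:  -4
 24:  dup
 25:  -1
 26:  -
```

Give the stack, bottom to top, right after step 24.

6      -> [6]
12     -> [6, 12]
negate -> [6, -12]
4      -> [6, -12, 4]
rot    -> [-12, 4, 6]
*      -> [-12, 24]
-      -> [-36]
dup    -> [-36, -36]
negate -> [-36, 36]
negate -> [-36, -36]
swap   -> [-36, -36]
-      -> [0]
negate -> [0]
12     -> [0, 12]
1      -> [0, 12, 1]
swap   -> [0, 1, 12]
-      -> [0, -11]
*      -> [0]
dup    -> [0, 0]
*      -> [0]
-9     -> [0, -9]
-      -> [9]
-4     -> [9, -4]
dup    -> [9, -4, -4]

[9, -4, -4]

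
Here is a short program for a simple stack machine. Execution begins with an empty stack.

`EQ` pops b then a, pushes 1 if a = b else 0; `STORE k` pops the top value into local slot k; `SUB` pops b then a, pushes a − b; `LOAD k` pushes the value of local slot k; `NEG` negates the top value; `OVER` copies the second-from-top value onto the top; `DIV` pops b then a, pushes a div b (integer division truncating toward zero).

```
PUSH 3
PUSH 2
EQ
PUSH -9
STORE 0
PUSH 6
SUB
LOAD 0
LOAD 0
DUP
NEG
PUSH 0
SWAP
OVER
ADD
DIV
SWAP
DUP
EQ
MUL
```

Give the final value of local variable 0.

-9

PUSH 3  -> 3
PUSH 2  -> 3 2
EQ      -> 0
PUSH -9 -> 0 -9
STORE 0 -> 0
PUSH 6  -> 0 6
SUB     -> -6
LOAD 0  -> -6 -9
LOAD 0  -> -6 -9 -9
DUP     -> -6 -9 -9 -9
NEG     -> -6 -9 -9 9
PUSH 0  -> -6 -9 -9 9 0
SWAP    -> -6 -9 -9 0 9
OVER    -> -6 -9 -9 0 9 0
ADD     -> -6 -9 -9 0 9
DIV     -> -6 -9 -9 0
SWAP    -> -6 -9 0 -9
DUP     -> -6 -9 0 -9 -9
EQ      -> -6 -9 0 1
MUL     -> -6 -9 0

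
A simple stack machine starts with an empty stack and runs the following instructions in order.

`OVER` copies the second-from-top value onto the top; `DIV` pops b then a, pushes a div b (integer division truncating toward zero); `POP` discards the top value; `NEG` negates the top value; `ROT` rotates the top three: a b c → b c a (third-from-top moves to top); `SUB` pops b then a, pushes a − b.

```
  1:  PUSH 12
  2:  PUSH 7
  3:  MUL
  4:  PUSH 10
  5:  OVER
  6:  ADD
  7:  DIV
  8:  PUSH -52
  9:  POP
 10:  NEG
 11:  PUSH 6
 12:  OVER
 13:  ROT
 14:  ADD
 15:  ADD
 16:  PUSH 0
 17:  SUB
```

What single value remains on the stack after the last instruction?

6

PUSH 12   [12]
PUSH 7    [12, 7]
MUL       [84]
PUSH 10   [84, 10]
OVER      [84, 10, 84]
ADD       [84, 94]
DIV       [0]
PUSH -52  [0, -52]
POP       [0]
NEG       [0]
PUSH 6    [0, 6]
OVER      [0, 6, 0]
ROT       [6, 0, 0]
ADD       [6, 0]
ADD       [6]
PUSH 0    [6, 0]
SUB       [6]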